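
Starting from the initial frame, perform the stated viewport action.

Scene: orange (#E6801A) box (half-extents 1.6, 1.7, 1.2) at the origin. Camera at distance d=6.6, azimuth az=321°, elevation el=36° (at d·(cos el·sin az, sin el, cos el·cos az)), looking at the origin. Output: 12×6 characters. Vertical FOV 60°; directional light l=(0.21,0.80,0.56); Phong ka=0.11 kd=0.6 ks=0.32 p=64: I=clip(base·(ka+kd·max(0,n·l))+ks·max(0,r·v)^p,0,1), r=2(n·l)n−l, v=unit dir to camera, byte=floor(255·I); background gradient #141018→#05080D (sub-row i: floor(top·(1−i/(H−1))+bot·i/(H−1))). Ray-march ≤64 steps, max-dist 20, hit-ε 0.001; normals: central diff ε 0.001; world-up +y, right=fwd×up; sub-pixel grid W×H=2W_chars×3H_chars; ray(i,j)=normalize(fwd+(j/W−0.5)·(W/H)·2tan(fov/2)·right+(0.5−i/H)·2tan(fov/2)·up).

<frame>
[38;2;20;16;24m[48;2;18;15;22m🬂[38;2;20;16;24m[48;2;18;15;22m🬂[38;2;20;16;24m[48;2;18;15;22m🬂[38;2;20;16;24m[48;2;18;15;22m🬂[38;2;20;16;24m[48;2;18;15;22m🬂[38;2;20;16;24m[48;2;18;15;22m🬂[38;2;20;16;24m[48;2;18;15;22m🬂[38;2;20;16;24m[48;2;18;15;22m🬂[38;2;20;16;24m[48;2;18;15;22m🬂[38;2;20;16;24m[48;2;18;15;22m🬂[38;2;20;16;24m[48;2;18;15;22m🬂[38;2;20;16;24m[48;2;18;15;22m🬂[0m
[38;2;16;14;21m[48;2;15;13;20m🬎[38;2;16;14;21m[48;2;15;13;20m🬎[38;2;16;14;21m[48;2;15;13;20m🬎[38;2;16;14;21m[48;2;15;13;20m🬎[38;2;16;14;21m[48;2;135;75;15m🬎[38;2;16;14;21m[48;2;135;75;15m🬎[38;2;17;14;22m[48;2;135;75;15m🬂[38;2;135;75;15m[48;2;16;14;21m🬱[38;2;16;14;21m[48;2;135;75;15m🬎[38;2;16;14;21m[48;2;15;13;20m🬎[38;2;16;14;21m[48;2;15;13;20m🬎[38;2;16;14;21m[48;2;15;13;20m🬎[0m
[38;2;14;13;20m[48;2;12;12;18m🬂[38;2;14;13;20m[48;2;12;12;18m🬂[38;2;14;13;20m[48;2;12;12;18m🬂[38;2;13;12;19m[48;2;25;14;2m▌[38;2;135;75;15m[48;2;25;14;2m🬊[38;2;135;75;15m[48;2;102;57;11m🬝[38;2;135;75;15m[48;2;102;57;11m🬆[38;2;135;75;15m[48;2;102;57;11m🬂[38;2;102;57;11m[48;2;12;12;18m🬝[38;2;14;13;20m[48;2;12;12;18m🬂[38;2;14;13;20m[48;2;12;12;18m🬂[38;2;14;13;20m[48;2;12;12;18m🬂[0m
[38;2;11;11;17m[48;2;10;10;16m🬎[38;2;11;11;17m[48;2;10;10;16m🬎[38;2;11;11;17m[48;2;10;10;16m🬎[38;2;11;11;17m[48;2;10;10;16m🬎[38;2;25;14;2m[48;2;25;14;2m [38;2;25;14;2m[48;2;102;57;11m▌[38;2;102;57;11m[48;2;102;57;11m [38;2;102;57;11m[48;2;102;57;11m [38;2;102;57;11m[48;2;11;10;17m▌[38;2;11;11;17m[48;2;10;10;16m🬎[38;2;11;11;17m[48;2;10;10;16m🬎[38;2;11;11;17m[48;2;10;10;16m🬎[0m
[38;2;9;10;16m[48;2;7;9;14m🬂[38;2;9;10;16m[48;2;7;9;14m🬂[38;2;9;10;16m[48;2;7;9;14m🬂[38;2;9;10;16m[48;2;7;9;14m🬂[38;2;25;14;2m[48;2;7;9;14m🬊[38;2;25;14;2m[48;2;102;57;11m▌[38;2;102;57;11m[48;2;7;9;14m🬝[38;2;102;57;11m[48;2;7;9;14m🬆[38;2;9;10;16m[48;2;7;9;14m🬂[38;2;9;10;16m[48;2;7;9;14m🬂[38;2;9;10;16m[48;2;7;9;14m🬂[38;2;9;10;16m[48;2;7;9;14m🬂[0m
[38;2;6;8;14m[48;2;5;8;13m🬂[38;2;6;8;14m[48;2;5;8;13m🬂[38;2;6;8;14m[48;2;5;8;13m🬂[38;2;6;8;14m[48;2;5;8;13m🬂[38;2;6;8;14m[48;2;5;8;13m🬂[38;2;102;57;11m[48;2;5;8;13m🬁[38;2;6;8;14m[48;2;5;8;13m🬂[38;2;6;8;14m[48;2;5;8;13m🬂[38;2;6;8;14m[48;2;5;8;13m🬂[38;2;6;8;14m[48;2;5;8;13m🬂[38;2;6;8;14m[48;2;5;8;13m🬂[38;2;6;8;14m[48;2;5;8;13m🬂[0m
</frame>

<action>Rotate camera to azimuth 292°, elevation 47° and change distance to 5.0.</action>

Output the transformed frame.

<frame>
[38;2;20;16;24m[48;2;18;15;22m🬂[38;2;20;16;24m[48;2;18;15;22m🬂[38;2;20;16;24m[48;2;18;15;22m🬂[38;2;20;16;24m[48;2;18;15;22m🬂[38;2;20;16;24m[48;2;18;15;22m🬂[38;2;19;15;23m[48;2;135;75;15m🬎[38;2;19;15;23m[48;2;135;75;15m🬎[38;2;19;15;23m[48;2;135;75;15m🬎[38;2;135;75;15m[48;2;19;15;23m🬏[38;2;20;16;24m[48;2;18;15;22m🬂[38;2;20;16;24m[48;2;18;15;22m🬂[38;2;20;16;24m[48;2;18;15;22m🬂[0m
[38;2;16;14;21m[48;2;15;13;20m🬎[38;2;16;14;21m[48;2;15;13;20m🬎[38;2;16;14;21m[48;2;15;13;20m🬎[38;2;16;14;21m[48;2;135;75;15m🬆[38;2;17;14;22m[48;2;135;75;15m🬀[38;2;135;75;15m[48;2;135;75;15m [38;2;135;75;15m[48;2;135;75;15m [38;2;135;75;15m[48;2;135;75;15m [38;2;135;75;15m[48;2;135;75;15m [38;2;16;14;21m[48;2;15;13;20m🬎[38;2;16;14;21m[48;2;15;13;20m🬎[38;2;16;14;21m[48;2;15;13;20m🬎[0m
[38;2;14;13;20m[48;2;12;12;18m🬂[38;2;14;13;20m[48;2;12;12;18m🬂[38;2;21;13;8m[48;2;135;75;15m🬮[38;2;135;75;15m[48;2;25;14;2m🬬[38;2;135;75;15m[48;2;135;75;15m [38;2;135;75;15m[48;2;135;75;15m [38;2;135;75;15m[48;2;135;75;15m [38;2;135;75;15m[48;2;135;75;15m [38;2;135;75;15m[48;2;13;12;19m▌[38;2;14;13;20m[48;2;12;12;18m🬂[38;2;14;13;20m[48;2;12;12;18m🬂[38;2;14;13;20m[48;2;12;12;18m🬂[0m
[38;2;11;11;17m[48;2;10;10;16m🬎[38;2;11;11;17m[48;2;10;10;16m🬎[38;2;25;14;2m[48;2;10;10;16m🬉[38;2;25;14;2m[48;2;25;14;2m [38;2;25;14;2m[48;2;25;14;2m [38;2;135;75;15m[48;2;25;14;2m🬂[38;2;135;75;15m[48;2;25;14;2m🬂[38;2;135;75;15m[48;2;25;14;2m🬎[38;2;11;11;17m[48;2;10;10;16m🬎[38;2;11;11;17m[48;2;10;10;16m🬎[38;2;11;11;17m[48;2;10;10;16m🬎[38;2;11;11;17m[48;2;10;10;16m🬎[0m
[38;2;9;10;16m[48;2;7;9;14m🬂[38;2;9;10;16m[48;2;7;9;14m🬂[38;2;9;10;16m[48;2;7;9;14m🬂[38;2;25;14;2m[48;2;7;9;14m🬨[38;2;25;14;2m[48;2;25;14;2m [38;2;25;14;2m[48;2;25;14;2m [38;2;25;14;2m[48;2;25;14;2m [38;2;25;14;2m[48;2;8;9;15m▌[38;2;9;10;16m[48;2;7;9;14m🬂[38;2;9;10;16m[48;2;7;9;14m🬂[38;2;9;10;16m[48;2;7;9;14m🬂[38;2;9;10;16m[48;2;7;9;14m🬂[0m
[38;2;6;8;14m[48;2;5;8;13m🬂[38;2;6;8;14m[48;2;5;8;13m🬂[38;2;6;8;14m[48;2;5;8;13m🬂[38;2;6;8;14m[48;2;5;8;13m🬂[38;2;25;14;2m[48;2;5;8;13m🬁[38;2;25;14;2m[48;2;5;8;13m🬊[38;2;25;14;2m[48;2;5;8;13m🬎[38;2;25;14;2m[48;2;5;8;13m🬀[38;2;6;8;14m[48;2;5;8;13m🬂[38;2;6;8;14m[48;2;5;8;13m🬂[38;2;6;8;14m[48;2;5;8;13m🬂[38;2;6;8;14m[48;2;5;8;13m🬂[0m
</frame>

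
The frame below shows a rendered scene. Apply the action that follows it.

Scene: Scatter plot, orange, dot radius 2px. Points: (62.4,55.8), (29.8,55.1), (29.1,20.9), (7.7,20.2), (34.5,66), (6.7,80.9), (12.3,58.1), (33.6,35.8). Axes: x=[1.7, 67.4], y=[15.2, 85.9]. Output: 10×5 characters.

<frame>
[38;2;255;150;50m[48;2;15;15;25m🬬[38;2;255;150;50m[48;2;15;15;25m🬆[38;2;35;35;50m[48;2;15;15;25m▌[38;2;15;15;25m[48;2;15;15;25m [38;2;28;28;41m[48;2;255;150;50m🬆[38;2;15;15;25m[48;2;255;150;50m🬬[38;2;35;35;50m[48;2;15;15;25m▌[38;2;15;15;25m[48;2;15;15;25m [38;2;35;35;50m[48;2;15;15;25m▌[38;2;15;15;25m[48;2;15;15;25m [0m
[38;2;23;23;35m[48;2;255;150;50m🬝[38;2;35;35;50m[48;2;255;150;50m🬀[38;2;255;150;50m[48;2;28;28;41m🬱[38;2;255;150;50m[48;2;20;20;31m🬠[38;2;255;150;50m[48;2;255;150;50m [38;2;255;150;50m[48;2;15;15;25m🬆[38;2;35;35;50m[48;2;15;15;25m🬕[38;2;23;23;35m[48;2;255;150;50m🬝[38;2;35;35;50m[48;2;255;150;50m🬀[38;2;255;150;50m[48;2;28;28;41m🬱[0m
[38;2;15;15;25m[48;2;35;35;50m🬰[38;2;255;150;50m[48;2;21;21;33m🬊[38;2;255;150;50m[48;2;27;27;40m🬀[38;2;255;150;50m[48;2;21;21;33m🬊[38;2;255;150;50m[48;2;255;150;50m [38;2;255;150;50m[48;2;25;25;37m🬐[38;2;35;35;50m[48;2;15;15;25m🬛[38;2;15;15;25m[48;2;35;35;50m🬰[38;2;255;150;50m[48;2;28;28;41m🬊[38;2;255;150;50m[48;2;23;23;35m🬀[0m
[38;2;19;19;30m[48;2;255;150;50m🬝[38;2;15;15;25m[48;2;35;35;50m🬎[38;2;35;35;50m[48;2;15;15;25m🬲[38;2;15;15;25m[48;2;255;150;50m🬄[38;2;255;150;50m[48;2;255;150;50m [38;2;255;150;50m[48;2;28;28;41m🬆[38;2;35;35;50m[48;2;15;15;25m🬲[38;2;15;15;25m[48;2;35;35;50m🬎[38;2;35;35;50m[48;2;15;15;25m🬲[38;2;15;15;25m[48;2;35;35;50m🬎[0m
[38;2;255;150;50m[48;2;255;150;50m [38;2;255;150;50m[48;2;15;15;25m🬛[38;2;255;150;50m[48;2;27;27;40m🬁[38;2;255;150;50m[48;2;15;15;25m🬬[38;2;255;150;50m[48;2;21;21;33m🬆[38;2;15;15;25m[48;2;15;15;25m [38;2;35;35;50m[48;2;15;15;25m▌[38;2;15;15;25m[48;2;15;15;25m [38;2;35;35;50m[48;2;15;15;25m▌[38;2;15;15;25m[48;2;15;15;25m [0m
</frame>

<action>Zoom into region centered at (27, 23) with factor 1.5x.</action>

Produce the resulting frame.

<frame>
[38;2;15;15;25m[48;2;15;15;25m [38;2;15;15;25m[48;2;15;15;25m [38;2;35;35;50m[48;2;15;15;25m▌[38;2;15;15;25m[48;2;15;15;25m [38;2;35;35;50m[48;2;15;15;25m▌[38;2;15;15;25m[48;2;255;150;50m🬝[38;2;21;21;33m[48;2;255;150;50m🬊[38;2;15;15;25m[48;2;15;15;25m [38;2;35;35;50m[48;2;15;15;25m▌[38;2;15;15;25m[48;2;15;15;25m [0m
[38;2;23;23;35m[48;2;255;150;50m🬝[38;2;35;35;50m[48;2;15;15;25m🬂[38;2;35;35;50m[48;2;15;15;25m🬕[38;2;35;35;50m[48;2;15;15;25m🬂[38;2;35;35;50m[48;2;15;15;25m🬕[38;2;255;150;50m[48;2;15;15;25m🬙[38;2;255;150;50m[48;2;15;15;25m🬝[38;2;255;150;50m[48;2;19;19;30m🬀[38;2;35;35;50m[48;2;15;15;25m🬕[38;2;35;35;50m[48;2;15;15;25m🬂[0m
[38;2;255;150;50m[48;2;255;150;50m [38;2;255;150;50m[48;2;15;15;25m🬛[38;2;35;35;50m[48;2;15;15;25m🬛[38;2;15;15;25m[48;2;35;35;50m🬰[38;2;35;35;50m[48;2;255;150;50m🬐[38;2;255;150;50m[48;2;255;150;50m [38;2;27;27;40m[48;2;255;150;50m🬸[38;2;15;15;25m[48;2;35;35;50m🬰[38;2;35;35;50m[48;2;15;15;25m🬛[38;2;15;15;25m[48;2;35;35;50m🬰[0m
[38;2;23;23;35m[48;2;255;150;50m🬺[38;2;15;15;25m[48;2;35;35;50m🬎[38;2;35;35;50m[48;2;15;15;25m🬲[38;2;15;15;25m[48;2;35;35;50m🬎[38;2;35;35;50m[48;2;15;15;25m🬲[38;2;255;150;50m[48;2;23;23;35m🬀[38;2;35;35;50m[48;2;15;15;25m🬲[38;2;15;15;25m[48;2;35;35;50m🬎[38;2;35;35;50m[48;2;15;15;25m🬲[38;2;15;15;25m[48;2;35;35;50m🬎[0m
[38;2;15;15;25m[48;2;15;15;25m [38;2;15;15;25m[48;2;15;15;25m [38;2;35;35;50m[48;2;15;15;25m▌[38;2;15;15;25m[48;2;15;15;25m [38;2;35;35;50m[48;2;15;15;25m▌[38;2;15;15;25m[48;2;15;15;25m [38;2;35;35;50m[48;2;15;15;25m▌[38;2;15;15;25m[48;2;15;15;25m [38;2;35;35;50m[48;2;15;15;25m▌[38;2;15;15;25m[48;2;15;15;25m [0m
</frame>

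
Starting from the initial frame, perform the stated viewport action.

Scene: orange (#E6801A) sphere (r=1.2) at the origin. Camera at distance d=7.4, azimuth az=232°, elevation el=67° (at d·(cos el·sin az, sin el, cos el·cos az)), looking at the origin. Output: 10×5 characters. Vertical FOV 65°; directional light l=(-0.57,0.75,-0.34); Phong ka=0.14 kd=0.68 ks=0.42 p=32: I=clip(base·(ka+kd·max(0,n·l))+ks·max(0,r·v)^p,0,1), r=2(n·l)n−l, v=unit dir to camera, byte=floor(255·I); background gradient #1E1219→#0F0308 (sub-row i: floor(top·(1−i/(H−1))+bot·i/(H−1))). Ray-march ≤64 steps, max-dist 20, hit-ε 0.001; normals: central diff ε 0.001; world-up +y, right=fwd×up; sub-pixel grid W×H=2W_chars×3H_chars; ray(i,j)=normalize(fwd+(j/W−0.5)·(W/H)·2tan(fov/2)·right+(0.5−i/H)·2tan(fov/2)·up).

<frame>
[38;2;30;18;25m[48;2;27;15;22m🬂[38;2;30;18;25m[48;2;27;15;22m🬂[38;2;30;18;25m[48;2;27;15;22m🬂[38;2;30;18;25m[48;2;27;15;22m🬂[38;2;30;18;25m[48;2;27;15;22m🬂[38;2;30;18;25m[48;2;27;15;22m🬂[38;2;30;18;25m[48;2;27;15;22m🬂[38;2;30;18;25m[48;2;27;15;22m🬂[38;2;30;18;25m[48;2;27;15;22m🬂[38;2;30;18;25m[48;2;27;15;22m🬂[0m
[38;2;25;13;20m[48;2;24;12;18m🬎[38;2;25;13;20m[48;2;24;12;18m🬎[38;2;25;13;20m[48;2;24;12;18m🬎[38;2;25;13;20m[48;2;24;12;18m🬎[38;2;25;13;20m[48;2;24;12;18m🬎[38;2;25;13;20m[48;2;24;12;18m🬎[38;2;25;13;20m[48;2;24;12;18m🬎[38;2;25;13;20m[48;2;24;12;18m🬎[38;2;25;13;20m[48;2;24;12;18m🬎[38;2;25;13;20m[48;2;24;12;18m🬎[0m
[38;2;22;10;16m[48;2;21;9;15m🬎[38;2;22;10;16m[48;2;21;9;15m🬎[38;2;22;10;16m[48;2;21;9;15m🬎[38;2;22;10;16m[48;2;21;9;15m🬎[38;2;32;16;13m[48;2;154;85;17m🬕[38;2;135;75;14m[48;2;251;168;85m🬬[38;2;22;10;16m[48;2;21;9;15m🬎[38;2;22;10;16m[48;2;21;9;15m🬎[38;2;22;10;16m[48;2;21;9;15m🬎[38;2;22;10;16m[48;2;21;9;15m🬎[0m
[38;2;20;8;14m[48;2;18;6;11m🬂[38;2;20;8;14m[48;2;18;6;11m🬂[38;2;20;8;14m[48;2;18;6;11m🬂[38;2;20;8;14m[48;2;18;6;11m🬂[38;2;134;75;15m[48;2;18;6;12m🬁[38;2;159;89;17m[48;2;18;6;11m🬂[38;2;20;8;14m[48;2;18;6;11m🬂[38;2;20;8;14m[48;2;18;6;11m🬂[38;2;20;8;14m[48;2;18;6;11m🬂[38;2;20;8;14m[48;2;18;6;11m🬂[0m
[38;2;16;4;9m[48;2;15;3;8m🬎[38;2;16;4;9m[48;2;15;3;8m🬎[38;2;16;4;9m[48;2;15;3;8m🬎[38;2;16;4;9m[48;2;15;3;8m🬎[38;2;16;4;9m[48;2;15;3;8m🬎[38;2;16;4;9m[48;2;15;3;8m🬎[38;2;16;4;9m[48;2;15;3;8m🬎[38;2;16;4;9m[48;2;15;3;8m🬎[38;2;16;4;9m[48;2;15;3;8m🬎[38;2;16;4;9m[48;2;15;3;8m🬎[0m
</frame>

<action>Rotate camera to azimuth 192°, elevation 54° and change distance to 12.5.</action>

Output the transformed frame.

<frame>
[38;2;30;18;25m[48;2;27;15;22m🬂[38;2;30;18;25m[48;2;27;15;22m🬂[38;2;30;18;25m[48;2;27;15;22m🬂[38;2;30;18;25m[48;2;27;15;22m🬂[38;2;30;18;25m[48;2;27;15;22m🬂[38;2;30;18;25m[48;2;27;15;22m🬂[38;2;30;18;25m[48;2;27;15;22m🬂[38;2;30;18;25m[48;2;27;15;22m🬂[38;2;30;18;25m[48;2;27;15;22m🬂[38;2;30;18;25m[48;2;27;15;22m🬂[0m
[38;2;25;13;20m[48;2;24;12;18m🬎[38;2;25;13;20m[48;2;24;12;18m🬎[38;2;25;13;20m[48;2;24;12;18m🬎[38;2;25;13;20m[48;2;24;12;18m🬎[38;2;25;13;20m[48;2;24;12;18m🬎[38;2;25;13;20m[48;2;24;12;18m🬎[38;2;25;13;20m[48;2;24;12;18m🬎[38;2;25;13;20m[48;2;24;12;18m🬎[38;2;25;13;20m[48;2;24;12;18m🬎[38;2;25;13;20m[48;2;24;12;18m🬎[0m
[38;2;22;10;16m[48;2;21;9;15m🬎[38;2;22;10;16m[48;2;21;9;15m🬎[38;2;22;10;16m[48;2;21;9;15m🬎[38;2;22;10;16m[48;2;21;9;15m🬎[38;2;32;17;3m[48;2;22;10;16m🬦[38;2;23;11;17m[48;2;145;80;16m🬂[38;2;22;10;16m[48;2;21;9;15m🬎[38;2;22;10;16m[48;2;21;9;15m🬎[38;2;22;10;16m[48;2;21;9;15m🬎[38;2;22;10;16m[48;2;21;9;15m🬎[0m
[38;2;20;8;14m[48;2;18;6;11m🬂[38;2;20;8;14m[48;2;18;6;11m🬂[38;2;20;8;14m[48;2;18;6;11m🬂[38;2;20;8;14m[48;2;18;6;11m🬂[38;2;20;8;14m[48;2;18;6;11m🬂[38;2;20;8;14m[48;2;18;6;11m🬂[38;2;20;8;14m[48;2;18;6;11m🬂[38;2;20;8;14m[48;2;18;6;11m🬂[38;2;20;8;14m[48;2;18;6;11m🬂[38;2;20;8;14m[48;2;18;6;11m🬂[0m
[38;2;16;4;9m[48;2;15;3;8m🬎[38;2;16;4;9m[48;2;15;3;8m🬎[38;2;16;4;9m[48;2;15;3;8m🬎[38;2;16;4;9m[48;2;15;3;8m🬎[38;2;16;4;9m[48;2;15;3;8m🬎[38;2;16;4;9m[48;2;15;3;8m🬎[38;2;16;4;9m[48;2;15;3;8m🬎[38;2;16;4;9m[48;2;15;3;8m🬎[38;2;16;4;9m[48;2;15;3;8m🬎[38;2;16;4;9m[48;2;15;3;8m🬎[0m
</frame>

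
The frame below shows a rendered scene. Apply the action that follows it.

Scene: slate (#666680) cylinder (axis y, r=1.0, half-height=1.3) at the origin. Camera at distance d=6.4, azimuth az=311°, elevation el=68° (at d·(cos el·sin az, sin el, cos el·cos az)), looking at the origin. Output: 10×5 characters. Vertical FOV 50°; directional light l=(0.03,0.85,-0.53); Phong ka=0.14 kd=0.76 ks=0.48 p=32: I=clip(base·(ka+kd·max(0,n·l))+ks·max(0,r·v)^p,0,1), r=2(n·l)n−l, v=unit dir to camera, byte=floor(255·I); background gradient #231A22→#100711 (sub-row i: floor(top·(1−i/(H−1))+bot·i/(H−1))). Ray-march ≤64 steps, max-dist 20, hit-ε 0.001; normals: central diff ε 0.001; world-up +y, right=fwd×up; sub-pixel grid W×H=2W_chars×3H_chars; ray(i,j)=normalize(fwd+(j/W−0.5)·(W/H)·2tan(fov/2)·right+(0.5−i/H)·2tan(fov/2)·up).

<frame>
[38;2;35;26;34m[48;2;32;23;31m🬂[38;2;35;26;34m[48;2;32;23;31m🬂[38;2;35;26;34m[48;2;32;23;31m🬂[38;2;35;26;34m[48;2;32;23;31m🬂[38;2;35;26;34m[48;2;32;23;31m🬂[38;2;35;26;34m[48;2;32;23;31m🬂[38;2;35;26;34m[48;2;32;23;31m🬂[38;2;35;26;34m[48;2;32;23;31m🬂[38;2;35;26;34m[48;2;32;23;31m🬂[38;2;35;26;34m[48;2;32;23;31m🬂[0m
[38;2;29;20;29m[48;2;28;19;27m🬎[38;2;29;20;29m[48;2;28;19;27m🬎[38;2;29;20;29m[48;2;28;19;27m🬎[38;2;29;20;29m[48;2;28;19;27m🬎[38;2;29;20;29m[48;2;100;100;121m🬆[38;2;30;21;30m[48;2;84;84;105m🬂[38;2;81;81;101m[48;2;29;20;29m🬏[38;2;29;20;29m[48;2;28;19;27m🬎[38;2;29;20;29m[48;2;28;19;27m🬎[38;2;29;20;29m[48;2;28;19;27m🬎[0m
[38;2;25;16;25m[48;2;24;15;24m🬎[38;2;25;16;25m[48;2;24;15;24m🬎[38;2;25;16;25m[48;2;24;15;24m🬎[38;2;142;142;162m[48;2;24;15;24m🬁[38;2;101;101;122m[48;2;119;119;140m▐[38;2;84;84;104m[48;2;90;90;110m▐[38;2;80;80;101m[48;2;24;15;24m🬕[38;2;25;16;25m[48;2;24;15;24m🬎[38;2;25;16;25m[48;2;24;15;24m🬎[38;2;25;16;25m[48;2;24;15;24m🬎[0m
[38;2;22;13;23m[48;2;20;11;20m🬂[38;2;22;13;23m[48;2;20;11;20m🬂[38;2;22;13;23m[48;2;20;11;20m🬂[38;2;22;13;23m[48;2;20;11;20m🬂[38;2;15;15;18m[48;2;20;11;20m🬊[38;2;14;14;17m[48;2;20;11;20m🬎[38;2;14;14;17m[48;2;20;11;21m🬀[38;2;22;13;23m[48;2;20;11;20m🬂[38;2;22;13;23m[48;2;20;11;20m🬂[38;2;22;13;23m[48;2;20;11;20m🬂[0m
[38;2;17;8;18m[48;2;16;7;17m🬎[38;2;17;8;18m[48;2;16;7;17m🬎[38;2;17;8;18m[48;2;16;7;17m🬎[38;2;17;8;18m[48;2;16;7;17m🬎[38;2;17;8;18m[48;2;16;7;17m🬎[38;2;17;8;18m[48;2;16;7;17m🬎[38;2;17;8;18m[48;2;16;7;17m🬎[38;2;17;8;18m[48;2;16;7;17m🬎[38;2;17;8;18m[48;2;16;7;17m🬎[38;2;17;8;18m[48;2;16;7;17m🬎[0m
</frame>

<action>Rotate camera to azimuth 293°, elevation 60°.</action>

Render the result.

<frame>
[38;2;35;26;34m[48;2;32;23;31m🬂[38;2;35;26;34m[48;2;32;23;31m🬂[38;2;35;26;34m[48;2;32;23;31m🬂[38;2;35;26;34m[48;2;32;23;31m🬂[38;2;35;26;34m[48;2;32;23;31m🬂[38;2;35;26;34m[48;2;32;23;31m🬂[38;2;35;26;34m[48;2;32;23;31m🬂[38;2;35;26;34m[48;2;32;23;31m🬂[38;2;35;26;34m[48;2;32;23;31m🬂[38;2;35;26;34m[48;2;32;23;31m🬂[0m
[38;2;29;20;29m[48;2;28;19;27m🬎[38;2;29;20;29m[48;2;28;19;27m🬎[38;2;29;20;29m[48;2;28;19;27m🬎[38;2;29;20;29m[48;2;28;19;27m🬎[38;2;30;21;30m[48;2;80;80;100m🬂[38;2;30;21;30m[48;2;80;80;100m🬂[38;2;80;80;100m[48;2;29;20;29m🬓[38;2;29;20;29m[48;2;28;19;27m🬎[38;2;29;20;29m[48;2;28;19;27m🬎[38;2;29;20;29m[48;2;28;19;27m🬎[0m
[38;2;25;16;25m[48;2;24;15;24m🬎[38;2;25;16;25m[48;2;24;15;24m🬎[38;2;25;16;25m[48;2;24;15;24m🬎[38;2;84;84;105m[48;2;24;15;24m🬁[38;2;82;82;102m[48;2;23;23;29m🬬[38;2;80;80;100m[48;2;81;81;101m🬬[38;2;80;80;100m[48;2;21;15;22m🬆[38;2;25;16;25m[48;2;24;15;24m🬎[38;2;25;16;25m[48;2;24;15;24m🬎[38;2;25;16;25m[48;2;24;15;24m🬎[0m
[38;2;22;13;23m[48;2;20;11;20m🬂[38;2;22;13;23m[48;2;20;11;20m🬂[38;2;22;13;23m[48;2;20;11;20m🬂[38;2;22;13;23m[48;2;20;11;20m🬂[38;2;30;30;37m[48;2;17;12;19m🬀[38;2;14;14;17m[48;2;20;11;20m🬎[38;2;14;14;17m[48;2;20;11;21m🬀[38;2;22;13;23m[48;2;20;11;20m🬂[38;2;22;13;23m[48;2;20;11;20m🬂[38;2;22;13;23m[48;2;20;11;20m🬂[0m
[38;2;17;8;18m[48;2;16;7;17m🬎[38;2;17;8;18m[48;2;16;7;17m🬎[38;2;17;8;18m[48;2;16;7;17m🬎[38;2;17;8;18m[48;2;16;7;17m🬎[38;2;17;8;18m[48;2;16;7;17m🬎[38;2;17;8;18m[48;2;16;7;17m🬎[38;2;17;8;18m[48;2;16;7;17m🬎[38;2;17;8;18m[48;2;16;7;17m🬎[38;2;17;8;18m[48;2;16;7;17m🬎[38;2;17;8;18m[48;2;16;7;17m🬎[0m
</frame>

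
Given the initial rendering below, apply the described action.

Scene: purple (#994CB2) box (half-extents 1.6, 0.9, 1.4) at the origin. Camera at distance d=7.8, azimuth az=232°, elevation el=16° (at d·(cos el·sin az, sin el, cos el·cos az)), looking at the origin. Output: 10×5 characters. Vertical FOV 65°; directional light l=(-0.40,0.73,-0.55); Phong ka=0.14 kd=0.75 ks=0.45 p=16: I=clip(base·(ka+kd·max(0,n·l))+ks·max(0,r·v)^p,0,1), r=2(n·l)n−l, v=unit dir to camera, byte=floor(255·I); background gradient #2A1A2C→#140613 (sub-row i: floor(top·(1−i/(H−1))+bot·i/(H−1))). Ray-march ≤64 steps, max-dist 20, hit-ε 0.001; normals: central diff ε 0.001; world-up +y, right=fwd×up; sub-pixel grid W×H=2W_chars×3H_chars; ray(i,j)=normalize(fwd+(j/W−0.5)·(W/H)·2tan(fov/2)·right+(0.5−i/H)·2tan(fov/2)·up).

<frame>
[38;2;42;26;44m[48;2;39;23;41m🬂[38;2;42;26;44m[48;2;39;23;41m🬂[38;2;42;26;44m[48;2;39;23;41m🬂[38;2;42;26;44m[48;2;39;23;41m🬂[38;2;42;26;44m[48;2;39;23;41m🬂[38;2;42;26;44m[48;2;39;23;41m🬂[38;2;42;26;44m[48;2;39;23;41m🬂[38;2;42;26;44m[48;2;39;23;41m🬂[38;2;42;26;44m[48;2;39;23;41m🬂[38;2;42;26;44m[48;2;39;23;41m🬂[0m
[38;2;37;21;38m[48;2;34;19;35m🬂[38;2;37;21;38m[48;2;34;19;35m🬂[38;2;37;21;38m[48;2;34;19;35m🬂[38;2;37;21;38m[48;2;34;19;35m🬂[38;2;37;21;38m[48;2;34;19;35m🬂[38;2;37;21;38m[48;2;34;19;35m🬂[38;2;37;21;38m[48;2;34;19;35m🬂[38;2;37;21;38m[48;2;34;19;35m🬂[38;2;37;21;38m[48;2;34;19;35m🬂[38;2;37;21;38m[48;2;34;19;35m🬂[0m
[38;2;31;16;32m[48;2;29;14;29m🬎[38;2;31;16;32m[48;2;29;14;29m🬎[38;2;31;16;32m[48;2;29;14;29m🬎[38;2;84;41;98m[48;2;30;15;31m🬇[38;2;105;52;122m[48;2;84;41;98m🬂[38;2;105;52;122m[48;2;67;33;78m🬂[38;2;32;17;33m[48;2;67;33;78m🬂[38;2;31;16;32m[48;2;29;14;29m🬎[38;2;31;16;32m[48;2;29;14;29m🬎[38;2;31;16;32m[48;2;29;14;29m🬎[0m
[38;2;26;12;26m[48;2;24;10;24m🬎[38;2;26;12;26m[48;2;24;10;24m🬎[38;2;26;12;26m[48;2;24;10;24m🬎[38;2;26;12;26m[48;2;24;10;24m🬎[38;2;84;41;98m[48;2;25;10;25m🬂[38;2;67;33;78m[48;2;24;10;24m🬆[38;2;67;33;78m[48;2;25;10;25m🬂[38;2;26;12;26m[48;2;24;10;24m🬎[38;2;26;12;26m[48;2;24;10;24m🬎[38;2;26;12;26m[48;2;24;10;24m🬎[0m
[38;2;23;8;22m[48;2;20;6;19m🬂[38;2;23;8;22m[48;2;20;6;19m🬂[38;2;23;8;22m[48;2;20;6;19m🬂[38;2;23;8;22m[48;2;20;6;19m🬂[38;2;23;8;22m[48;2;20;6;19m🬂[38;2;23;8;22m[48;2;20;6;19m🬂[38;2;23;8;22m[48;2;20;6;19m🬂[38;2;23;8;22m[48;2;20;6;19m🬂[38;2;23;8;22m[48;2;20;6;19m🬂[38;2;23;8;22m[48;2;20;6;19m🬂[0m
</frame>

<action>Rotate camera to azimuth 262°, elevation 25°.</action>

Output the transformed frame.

<frame>
[38;2;42;26;44m[48;2;39;23;41m🬂[38;2;42;26;44m[48;2;39;23;41m🬂[38;2;42;26;44m[48;2;39;23;41m🬂[38;2;42;26;44m[48;2;39;23;41m🬂[38;2;42;26;44m[48;2;39;23;41m🬂[38;2;42;26;44m[48;2;39;23;41m🬂[38;2;42;26;44m[48;2;39;23;41m🬂[38;2;42;26;44m[48;2;39;23;41m🬂[38;2;42;26;44m[48;2;39;23;41m🬂[38;2;42;26;44m[48;2;39;23;41m🬂[0m
[38;2;37;21;38m[48;2;34;19;35m🬂[38;2;37;21;38m[48;2;34;19;35m🬂[38;2;37;21;38m[48;2;34;19;35m🬂[38;2;37;21;38m[48;2;34;19;35m🬂[38;2;37;21;38m[48;2;34;19;35m🬂[38;2;37;21;38m[48;2;34;19;35m🬂[38;2;37;21;38m[48;2;34;19;35m🬂[38;2;37;21;38m[48;2;34;19;35m🬂[38;2;37;21;38m[48;2;34;19;35m🬂[38;2;37;21;38m[48;2;34;19;35m🬂[0m
[38;2;31;16;32m[48;2;29;14;29m🬎[38;2;31;16;32m[48;2;29;14;29m🬎[38;2;31;16;32m[48;2;29;14;29m🬎[38;2;31;16;32m[48;2;29;14;29m🬎[38;2;105;52;122m[48;2;67;33;78m🬎[38;2;105;52;122m[48;2;67;33;78m🬎[38;2;95;47;111m[48;2;30;15;31m🬛[38;2;31;16;32m[48;2;29;14;29m🬎[38;2;31;16;32m[48;2;29;14;29m🬎[38;2;31;16;32m[48;2;29;14;29m🬎[0m
[38;2;26;12;26m[48;2;24;10;24m🬎[38;2;26;12;26m[48;2;24;10;24m🬎[38;2;26;12;26m[48;2;24;10;24m🬎[38;2;26;12;26m[48;2;24;10;24m🬎[38;2;67;33;78m[48;2;24;10;24m🬎[38;2;67;33;78m[48;2;24;10;24m🬎[38;2;67;33;78m[48;2;25;11;25m🬀[38;2;26;12;26m[48;2;24;10;24m🬎[38;2;26;12;26m[48;2;24;10;24m🬎[38;2;26;12;26m[48;2;24;10;24m🬎[0m
[38;2;23;8;22m[48;2;20;6;19m🬂[38;2;23;8;22m[48;2;20;6;19m🬂[38;2;23;8;22m[48;2;20;6;19m🬂[38;2;23;8;22m[48;2;20;6;19m🬂[38;2;23;8;22m[48;2;20;6;19m🬂[38;2;23;8;22m[48;2;20;6;19m🬂[38;2;23;8;22m[48;2;20;6;19m🬂[38;2;23;8;22m[48;2;20;6;19m🬂[38;2;23;8;22m[48;2;20;6;19m🬂[38;2;23;8;22m[48;2;20;6;19m🬂[0m
</frame>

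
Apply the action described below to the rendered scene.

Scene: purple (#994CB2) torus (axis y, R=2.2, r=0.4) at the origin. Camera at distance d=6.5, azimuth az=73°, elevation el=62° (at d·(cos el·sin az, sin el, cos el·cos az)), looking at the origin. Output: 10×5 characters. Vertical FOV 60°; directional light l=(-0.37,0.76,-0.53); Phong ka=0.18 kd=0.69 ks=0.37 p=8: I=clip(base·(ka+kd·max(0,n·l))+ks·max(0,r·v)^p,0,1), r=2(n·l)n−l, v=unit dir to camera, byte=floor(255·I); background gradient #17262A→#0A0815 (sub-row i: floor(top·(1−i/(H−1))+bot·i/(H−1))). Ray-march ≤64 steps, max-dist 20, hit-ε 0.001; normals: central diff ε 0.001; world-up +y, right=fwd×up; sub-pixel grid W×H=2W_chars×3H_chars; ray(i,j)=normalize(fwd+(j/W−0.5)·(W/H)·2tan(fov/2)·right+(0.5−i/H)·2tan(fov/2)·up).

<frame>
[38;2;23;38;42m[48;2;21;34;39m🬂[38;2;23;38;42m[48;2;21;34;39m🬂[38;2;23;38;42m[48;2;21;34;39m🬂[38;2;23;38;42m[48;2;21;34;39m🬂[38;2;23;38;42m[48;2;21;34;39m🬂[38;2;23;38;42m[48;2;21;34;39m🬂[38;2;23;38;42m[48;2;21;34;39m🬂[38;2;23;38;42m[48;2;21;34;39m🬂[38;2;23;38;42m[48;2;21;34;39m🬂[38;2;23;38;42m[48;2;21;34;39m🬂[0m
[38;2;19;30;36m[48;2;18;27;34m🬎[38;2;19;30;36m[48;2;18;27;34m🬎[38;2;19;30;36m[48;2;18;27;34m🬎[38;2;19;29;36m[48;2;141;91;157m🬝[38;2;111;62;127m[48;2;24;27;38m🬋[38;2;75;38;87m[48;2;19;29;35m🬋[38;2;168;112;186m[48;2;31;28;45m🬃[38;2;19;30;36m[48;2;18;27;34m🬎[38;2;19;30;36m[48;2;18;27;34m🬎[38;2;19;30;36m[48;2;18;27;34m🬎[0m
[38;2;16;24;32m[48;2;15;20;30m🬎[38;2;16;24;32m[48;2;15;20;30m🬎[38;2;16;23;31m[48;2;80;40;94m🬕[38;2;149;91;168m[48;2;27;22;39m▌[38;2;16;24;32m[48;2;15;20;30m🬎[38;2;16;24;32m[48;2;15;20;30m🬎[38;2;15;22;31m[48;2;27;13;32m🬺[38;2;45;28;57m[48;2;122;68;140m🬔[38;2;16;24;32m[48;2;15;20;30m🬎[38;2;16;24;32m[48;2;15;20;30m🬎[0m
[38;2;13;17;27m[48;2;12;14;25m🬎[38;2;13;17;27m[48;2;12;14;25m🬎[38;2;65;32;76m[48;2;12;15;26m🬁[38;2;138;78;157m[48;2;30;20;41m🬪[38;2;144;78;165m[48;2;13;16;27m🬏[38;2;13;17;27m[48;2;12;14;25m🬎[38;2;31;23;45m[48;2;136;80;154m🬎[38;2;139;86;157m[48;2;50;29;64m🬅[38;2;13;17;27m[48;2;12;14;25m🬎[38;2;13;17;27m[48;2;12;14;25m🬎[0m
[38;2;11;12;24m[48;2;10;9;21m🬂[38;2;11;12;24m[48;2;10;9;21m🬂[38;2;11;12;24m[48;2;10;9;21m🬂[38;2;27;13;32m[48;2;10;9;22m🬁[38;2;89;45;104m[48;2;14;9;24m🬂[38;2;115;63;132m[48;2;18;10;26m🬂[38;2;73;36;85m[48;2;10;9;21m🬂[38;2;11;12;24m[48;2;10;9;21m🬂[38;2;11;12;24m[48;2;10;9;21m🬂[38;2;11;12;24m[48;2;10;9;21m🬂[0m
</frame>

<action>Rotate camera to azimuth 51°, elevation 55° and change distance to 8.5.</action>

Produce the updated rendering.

<frame>
[38;2;23;38;42m[48;2;21;34;39m🬂[38;2;23;38;42m[48;2;21;34;39m🬂[38;2;23;38;42m[48;2;21;34;39m🬂[38;2;23;38;42m[48;2;21;34;39m🬂[38;2;23;38;42m[48;2;21;34;39m🬂[38;2;23;38;42m[48;2;21;34;39m🬂[38;2;23;38;42m[48;2;21;34;39m🬂[38;2;23;38;42m[48;2;21;34;39m🬂[38;2;23;38;42m[48;2;21;34;39m🬂[38;2;23;38;42m[48;2;21;34;39m🬂[0m
[38;2;19;30;36m[48;2;18;27;34m🬎[38;2;19;30;36m[48;2;18;27;34m🬎[38;2;19;30;36m[48;2;18;27;34m🬎[38;2;19;30;36m[48;2;18;27;34m🬎[38;2;19;30;36m[48;2;109;59;125m🬎[38;2;26;29;42m[48;2;89;51;102m🬝[38;2;129;64;151m[48;2;19;29;36m🬏[38;2;19;30;36m[48;2;18;27;34m🬎[38;2;19;30;36m[48;2;18;27;34m🬎[38;2;19;30;36m[48;2;18;27;34m🬎[0m
[38;2;16;24;32m[48;2;15;20;30m🬎[38;2;16;24;32m[48;2;15;20;30m🬎[38;2;16;24;32m[48;2;15;20;30m🬎[38;2;119;66;136m[48;2;27;24;40m▐[38;2;29;14;34m[48;2;15;22;31m🬀[38;2;16;24;32m[48;2;15;20;30m🬎[38;2;192;137;210m[48;2;43;26;55m🬁[38;2;79;39;92m[48;2;16;23;31m🬏[38;2;16;24;32m[48;2;15;20;30m🬎[38;2;16;24;32m[48;2;15;20;30m🬎[0m
[38;2;13;17;27m[48;2;12;14;25m🬎[38;2;13;17;27m[48;2;12;14;25m🬎[38;2;13;17;27m[48;2;12;14;25m🬎[38;2;176;120;194m[48;2;16;15;28m🬁[38;2;20;15;30m[48;2;134;75;154m🬰[38;2;24;18;34m[48;2;129;65;150m🬴[38;2;178;124;196m[48;2;25;17;36m🬅[38;2;13;17;27m[48;2;12;14;25m🬎[38;2;13;17;27m[48;2;12;14;25m🬎[38;2;13;17;27m[48;2;12;14;25m🬎[0m
[38;2;11;12;24m[48;2;10;9;21m🬂[38;2;11;12;24m[48;2;10;9;21m🬂[38;2;11;12;24m[48;2;10;9;21m🬂[38;2;11;12;24m[48;2;10;9;21m🬂[38;2;11;12;24m[48;2;10;9;21m🬂[38;2;11;12;24m[48;2;10;9;21m🬂[38;2;11;12;24m[48;2;10;9;21m🬂[38;2;11;12;24m[48;2;10;9;21m🬂[38;2;11;12;24m[48;2;10;9;21m🬂[38;2;11;12;24m[48;2;10;9;21m🬂[0m
</frame>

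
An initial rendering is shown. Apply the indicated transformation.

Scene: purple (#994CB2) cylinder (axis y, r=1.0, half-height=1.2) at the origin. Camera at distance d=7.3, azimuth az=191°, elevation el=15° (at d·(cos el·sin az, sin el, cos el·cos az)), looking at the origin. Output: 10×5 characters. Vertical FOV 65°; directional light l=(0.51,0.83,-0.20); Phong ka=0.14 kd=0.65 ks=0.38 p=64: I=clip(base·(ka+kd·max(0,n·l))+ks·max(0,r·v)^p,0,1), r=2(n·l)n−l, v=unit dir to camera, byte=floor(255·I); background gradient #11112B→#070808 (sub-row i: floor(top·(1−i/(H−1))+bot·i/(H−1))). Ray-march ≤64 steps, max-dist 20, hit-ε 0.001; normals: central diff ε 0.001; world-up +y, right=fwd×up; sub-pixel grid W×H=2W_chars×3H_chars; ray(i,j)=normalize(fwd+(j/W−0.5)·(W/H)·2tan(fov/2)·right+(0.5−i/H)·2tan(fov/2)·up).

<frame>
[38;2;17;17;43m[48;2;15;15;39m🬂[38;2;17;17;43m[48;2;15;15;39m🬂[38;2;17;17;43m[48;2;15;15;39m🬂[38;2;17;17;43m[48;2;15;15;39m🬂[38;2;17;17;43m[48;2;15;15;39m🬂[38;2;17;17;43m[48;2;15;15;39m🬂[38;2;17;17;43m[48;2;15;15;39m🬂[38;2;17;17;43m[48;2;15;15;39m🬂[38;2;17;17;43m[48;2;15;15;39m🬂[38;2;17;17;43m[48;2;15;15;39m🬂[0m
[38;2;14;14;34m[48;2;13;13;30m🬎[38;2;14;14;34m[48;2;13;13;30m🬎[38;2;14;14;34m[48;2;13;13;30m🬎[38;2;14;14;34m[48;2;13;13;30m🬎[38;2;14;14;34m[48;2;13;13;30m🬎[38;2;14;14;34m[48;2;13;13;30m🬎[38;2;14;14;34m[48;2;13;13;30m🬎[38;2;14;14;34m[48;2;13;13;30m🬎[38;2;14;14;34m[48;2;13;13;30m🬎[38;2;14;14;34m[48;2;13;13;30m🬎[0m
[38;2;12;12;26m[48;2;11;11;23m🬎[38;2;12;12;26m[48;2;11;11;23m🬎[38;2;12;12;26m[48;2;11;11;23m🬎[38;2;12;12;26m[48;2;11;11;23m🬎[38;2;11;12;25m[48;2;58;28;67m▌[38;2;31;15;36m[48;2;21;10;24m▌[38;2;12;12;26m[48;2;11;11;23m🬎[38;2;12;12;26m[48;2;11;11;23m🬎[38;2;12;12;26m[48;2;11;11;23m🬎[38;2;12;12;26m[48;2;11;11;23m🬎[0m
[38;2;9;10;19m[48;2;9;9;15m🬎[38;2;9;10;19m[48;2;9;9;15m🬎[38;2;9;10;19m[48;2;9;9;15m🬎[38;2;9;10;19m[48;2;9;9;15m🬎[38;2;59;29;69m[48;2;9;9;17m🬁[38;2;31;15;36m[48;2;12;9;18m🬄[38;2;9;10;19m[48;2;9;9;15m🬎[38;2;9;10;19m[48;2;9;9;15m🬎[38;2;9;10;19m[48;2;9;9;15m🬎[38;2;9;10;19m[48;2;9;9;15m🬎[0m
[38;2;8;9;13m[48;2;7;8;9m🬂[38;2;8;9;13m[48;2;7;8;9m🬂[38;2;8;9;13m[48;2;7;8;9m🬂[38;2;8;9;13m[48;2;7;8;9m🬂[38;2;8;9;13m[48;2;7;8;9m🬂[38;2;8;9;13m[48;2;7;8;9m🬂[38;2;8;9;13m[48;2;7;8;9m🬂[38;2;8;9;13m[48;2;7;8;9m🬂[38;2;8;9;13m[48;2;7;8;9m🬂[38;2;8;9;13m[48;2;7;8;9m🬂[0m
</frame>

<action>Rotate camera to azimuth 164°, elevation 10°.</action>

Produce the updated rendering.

<frame>
[38;2;17;17;43m[48;2;15;15;39m🬂[38;2;17;17;43m[48;2;15;15;39m🬂[38;2;17;17;43m[48;2;15;15;39m🬂[38;2;17;17;43m[48;2;15;15;39m🬂[38;2;17;17;43m[48;2;15;15;39m🬂[38;2;17;17;43m[48;2;15;15;39m🬂[38;2;17;17;43m[48;2;15;15;39m🬂[38;2;17;17;43m[48;2;15;15;39m🬂[38;2;17;17;43m[48;2;15;15;39m🬂[38;2;17;17;43m[48;2;15;15;39m🬂[0m
[38;2;14;14;34m[48;2;13;13;30m🬎[38;2;14;14;34m[48;2;13;13;30m🬎[38;2;14;14;34m[48;2;13;13;30m🬎[38;2;14;14;34m[48;2;13;13;30m🬎[38;2;14;14;34m[48;2;13;13;30m🬎[38;2;14;14;34m[48;2;13;13;30m🬎[38;2;14;14;34m[48;2;13;13;30m🬎[38;2;14;14;34m[48;2;13;13;30m🬎[38;2;14;14;34m[48;2;13;13;30m🬎[38;2;14;14;34m[48;2;13;13;30m🬎[0m
[38;2;12;12;26m[48;2;11;11;23m🬎[38;2;12;12;26m[48;2;11;11;23m🬎[38;2;12;12;26m[48;2;11;11;23m🬎[38;2;12;12;26m[48;2;11;11;23m🬎[38;2;72;36;84m[48;2;11;12;25m▐[38;2;54;27;63m[48;2;25;12;29m▌[38;2;12;12;26m[48;2;11;11;23m🬎[38;2;12;12;26m[48;2;11;11;23m🬎[38;2;12;12;26m[48;2;11;11;23m🬎[38;2;12;12;26m[48;2;11;11;23m🬎[0m
[38;2;9;10;19m[48;2;9;9;15m🬎[38;2;9;10;19m[48;2;9;9;15m🬎[38;2;9;10;19m[48;2;9;9;15m🬎[38;2;9;10;19m[48;2;9;9;15m🬎[38;2;73;36;85m[48;2;9;9;17m🬁[38;2;54;27;63m[48;2;12;10;18m🬀[38;2;9;10;19m[48;2;9;9;15m🬎[38;2;9;10;19m[48;2;9;9;15m🬎[38;2;9;10;19m[48;2;9;9;15m🬎[38;2;9;10;19m[48;2;9;9;15m🬎[0m
[38;2;8;9;13m[48;2;7;8;9m🬂[38;2;8;9;13m[48;2;7;8;9m🬂[38;2;8;9;13m[48;2;7;8;9m🬂[38;2;8;9;13m[48;2;7;8;9m🬂[38;2;8;9;13m[48;2;7;8;9m🬂[38;2;8;9;13m[48;2;7;8;9m🬂[38;2;8;9;13m[48;2;7;8;9m🬂[38;2;8;9;13m[48;2;7;8;9m🬂[38;2;8;9;13m[48;2;7;8;9m🬂[38;2;8;9;13m[48;2;7;8;9m🬂[0m
</frame>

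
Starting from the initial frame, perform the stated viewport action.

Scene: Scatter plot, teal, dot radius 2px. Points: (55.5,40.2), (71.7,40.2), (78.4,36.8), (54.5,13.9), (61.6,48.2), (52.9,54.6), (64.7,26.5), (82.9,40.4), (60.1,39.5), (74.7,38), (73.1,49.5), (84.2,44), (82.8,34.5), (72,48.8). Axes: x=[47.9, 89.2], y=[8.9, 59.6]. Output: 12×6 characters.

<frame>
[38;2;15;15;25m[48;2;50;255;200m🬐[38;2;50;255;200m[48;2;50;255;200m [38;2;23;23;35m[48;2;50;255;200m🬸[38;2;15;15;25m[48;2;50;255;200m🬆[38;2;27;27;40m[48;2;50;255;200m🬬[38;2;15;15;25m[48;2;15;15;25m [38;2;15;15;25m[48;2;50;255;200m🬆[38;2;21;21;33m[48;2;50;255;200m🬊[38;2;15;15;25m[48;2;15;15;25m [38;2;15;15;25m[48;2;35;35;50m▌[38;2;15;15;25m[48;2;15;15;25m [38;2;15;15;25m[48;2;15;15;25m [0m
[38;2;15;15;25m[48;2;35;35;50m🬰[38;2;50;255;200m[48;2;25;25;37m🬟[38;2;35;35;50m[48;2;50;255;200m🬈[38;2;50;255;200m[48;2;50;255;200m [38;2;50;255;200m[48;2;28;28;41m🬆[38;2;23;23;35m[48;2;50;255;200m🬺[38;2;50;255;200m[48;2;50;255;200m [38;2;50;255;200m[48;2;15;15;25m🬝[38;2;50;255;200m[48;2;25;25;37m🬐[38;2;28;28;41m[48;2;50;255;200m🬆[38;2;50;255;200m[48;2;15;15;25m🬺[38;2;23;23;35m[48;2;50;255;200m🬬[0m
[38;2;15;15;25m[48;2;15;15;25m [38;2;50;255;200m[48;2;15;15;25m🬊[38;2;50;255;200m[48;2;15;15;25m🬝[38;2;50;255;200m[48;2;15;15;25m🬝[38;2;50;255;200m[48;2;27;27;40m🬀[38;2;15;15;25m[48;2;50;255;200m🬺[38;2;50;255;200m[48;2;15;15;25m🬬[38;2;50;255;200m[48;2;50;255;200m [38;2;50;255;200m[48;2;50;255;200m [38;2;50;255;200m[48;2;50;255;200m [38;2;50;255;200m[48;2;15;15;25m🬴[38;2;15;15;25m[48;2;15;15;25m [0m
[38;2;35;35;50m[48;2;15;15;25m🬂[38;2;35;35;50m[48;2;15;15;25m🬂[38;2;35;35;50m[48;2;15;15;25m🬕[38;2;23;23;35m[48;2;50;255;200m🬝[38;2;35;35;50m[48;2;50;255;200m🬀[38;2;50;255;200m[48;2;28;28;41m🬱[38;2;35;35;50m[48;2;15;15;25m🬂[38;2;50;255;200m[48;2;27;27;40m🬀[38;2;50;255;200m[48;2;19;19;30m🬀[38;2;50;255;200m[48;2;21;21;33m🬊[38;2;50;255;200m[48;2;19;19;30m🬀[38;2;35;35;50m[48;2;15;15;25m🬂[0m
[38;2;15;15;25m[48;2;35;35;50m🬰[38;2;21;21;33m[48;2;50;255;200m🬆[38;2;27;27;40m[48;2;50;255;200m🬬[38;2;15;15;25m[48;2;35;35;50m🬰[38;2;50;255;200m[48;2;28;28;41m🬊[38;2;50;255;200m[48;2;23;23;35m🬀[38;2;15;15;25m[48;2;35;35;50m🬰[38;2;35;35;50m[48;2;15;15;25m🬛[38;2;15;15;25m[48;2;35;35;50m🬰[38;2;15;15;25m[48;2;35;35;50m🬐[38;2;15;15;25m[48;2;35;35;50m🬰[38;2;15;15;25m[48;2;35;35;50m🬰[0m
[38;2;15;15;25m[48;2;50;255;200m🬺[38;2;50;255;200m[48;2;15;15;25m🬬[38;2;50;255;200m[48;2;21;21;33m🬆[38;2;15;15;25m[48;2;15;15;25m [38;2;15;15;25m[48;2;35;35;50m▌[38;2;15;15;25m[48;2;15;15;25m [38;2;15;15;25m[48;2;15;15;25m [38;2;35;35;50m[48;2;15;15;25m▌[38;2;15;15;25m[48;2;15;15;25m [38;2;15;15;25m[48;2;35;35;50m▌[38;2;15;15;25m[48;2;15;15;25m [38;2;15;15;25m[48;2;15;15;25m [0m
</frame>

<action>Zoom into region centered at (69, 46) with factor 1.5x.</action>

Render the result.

<frame>
[38;2;15;15;25m[48;2;15;15;25m [38;2;15;15;25m[48;2;15;15;25m [38;2;35;35;50m[48;2;15;15;25m▌[38;2;15;15;25m[48;2;15;15;25m [38;2;15;15;25m[48;2;35;35;50m▌[38;2;15;15;25m[48;2;15;15;25m [38;2;15;15;25m[48;2;15;15;25m [38;2;35;35;50m[48;2;15;15;25m▌[38;2;15;15;25m[48;2;15;15;25m [38;2;15;15;25m[48;2;35;35;50m▌[38;2;15;15;25m[48;2;15;15;25m [38;2;15;15;25m[48;2;15;15;25m [0m
[38;2;15;15;25m[48;2;35;35;50m🬰[38;2;15;15;25m[48;2;35;35;50m🬰[38;2;31;31;45m[48;2;50;255;200m🬝[38;2;15;15;25m[48;2;35;35;50m🬰[38;2;15;15;25m[48;2;35;35;50m🬐[38;2;15;15;25m[48;2;35;35;50m🬰[38;2;23;23;35m[48;2;50;255;200m🬝[38;2;28;28;41m[48;2;50;255;200m🬊[38;2;15;15;25m[48;2;35;35;50m🬰[38;2;15;15;25m[48;2;35;35;50m🬐[38;2;15;15;25m[48;2;35;35;50m🬰[38;2;15;15;25m[48;2;35;35;50m🬰[0m
[38;2;15;15;25m[48;2;15;15;25m [38;2;15;15;25m[48;2;50;255;200m🬴[38;2;50;255;200m[48;2;50;255;200m [38;2;50;255;200m[48;2;15;15;25m🬛[38;2;15;15;25m[48;2;35;35;50m▌[38;2;15;15;25m[48;2;15;15;25m [38;2;50;255;200m[48;2;15;15;25m🬬[38;2;50;255;200m[48;2;50;255;200m [38;2;50;255;200m[48;2;15;15;25m🬄[38;2;15;15;25m[48;2;35;35;50m▌[38;2;15;15;25m[48;2;15;15;25m [38;2;15;15;25m[48;2;15;15;25m [0m
[38;2;50;255;200m[48;2;35;35;50m🬺[38;2;28;28;41m[48;2;50;255;200m🬆[38;2;50;255;200m[48;2;50;255;200m [38;2;23;23;35m[48;2;50;255;200m🬬[38;2;35;35;50m[48;2;15;15;25m🬨[38;2;23;23;35m[48;2;50;255;200m🬝[38;2;35;35;50m[48;2;50;255;200m🬀[38;2;50;255;200m[48;2;25;25;37m🬲[38;2;50;255;200m[48;2;28;28;41m🬱[38;2;27;27;40m[48;2;50;255;200m🬝[38;2;23;23;35m[48;2;50;255;200m🬝[38;2;35;35;50m[48;2;50;255;200m🬀[0m
[38;2;50;255;200m[48;2;21;21;33m🬆[38;2;23;23;35m[48;2;50;255;200m🬺[38;2;50;255;200m[48;2;28;28;41m🬆[38;2;15;15;25m[48;2;35;35;50m🬰[38;2;15;15;25m[48;2;35;35;50m🬐[38;2;15;15;25m[48;2;35;35;50m🬰[38;2;50;255;200m[48;2;21;21;33m🬊[38;2;50;255;200m[48;2;28;28;41m🬊[38;2;50;255;200m[48;2;15;15;25m🬝[38;2;50;255;200m[48;2;50;255;200m [38;2;50;255;200m[48;2;15;15;25m🬺[38;2;50;255;200m[48;2;50;255;200m [0m
[38;2;15;15;25m[48;2;15;15;25m [38;2;15;15;25m[48;2;15;15;25m [38;2;35;35;50m[48;2;15;15;25m▌[38;2;15;15;25m[48;2;15;15;25m [38;2;15;15;25m[48;2;35;35;50m▌[38;2;15;15;25m[48;2;15;15;25m [38;2;15;15;25m[48;2;15;15;25m [38;2;35;35;50m[48;2;15;15;25m▌[38;2;15;15;25m[48;2;15;15;25m [38;2;23;23;35m[48;2;50;255;200m🬺[38;2;15;15;25m[48;2;15;15;25m [38;2;50;255;200m[48;2;15;15;25m🬊[0m
</frame>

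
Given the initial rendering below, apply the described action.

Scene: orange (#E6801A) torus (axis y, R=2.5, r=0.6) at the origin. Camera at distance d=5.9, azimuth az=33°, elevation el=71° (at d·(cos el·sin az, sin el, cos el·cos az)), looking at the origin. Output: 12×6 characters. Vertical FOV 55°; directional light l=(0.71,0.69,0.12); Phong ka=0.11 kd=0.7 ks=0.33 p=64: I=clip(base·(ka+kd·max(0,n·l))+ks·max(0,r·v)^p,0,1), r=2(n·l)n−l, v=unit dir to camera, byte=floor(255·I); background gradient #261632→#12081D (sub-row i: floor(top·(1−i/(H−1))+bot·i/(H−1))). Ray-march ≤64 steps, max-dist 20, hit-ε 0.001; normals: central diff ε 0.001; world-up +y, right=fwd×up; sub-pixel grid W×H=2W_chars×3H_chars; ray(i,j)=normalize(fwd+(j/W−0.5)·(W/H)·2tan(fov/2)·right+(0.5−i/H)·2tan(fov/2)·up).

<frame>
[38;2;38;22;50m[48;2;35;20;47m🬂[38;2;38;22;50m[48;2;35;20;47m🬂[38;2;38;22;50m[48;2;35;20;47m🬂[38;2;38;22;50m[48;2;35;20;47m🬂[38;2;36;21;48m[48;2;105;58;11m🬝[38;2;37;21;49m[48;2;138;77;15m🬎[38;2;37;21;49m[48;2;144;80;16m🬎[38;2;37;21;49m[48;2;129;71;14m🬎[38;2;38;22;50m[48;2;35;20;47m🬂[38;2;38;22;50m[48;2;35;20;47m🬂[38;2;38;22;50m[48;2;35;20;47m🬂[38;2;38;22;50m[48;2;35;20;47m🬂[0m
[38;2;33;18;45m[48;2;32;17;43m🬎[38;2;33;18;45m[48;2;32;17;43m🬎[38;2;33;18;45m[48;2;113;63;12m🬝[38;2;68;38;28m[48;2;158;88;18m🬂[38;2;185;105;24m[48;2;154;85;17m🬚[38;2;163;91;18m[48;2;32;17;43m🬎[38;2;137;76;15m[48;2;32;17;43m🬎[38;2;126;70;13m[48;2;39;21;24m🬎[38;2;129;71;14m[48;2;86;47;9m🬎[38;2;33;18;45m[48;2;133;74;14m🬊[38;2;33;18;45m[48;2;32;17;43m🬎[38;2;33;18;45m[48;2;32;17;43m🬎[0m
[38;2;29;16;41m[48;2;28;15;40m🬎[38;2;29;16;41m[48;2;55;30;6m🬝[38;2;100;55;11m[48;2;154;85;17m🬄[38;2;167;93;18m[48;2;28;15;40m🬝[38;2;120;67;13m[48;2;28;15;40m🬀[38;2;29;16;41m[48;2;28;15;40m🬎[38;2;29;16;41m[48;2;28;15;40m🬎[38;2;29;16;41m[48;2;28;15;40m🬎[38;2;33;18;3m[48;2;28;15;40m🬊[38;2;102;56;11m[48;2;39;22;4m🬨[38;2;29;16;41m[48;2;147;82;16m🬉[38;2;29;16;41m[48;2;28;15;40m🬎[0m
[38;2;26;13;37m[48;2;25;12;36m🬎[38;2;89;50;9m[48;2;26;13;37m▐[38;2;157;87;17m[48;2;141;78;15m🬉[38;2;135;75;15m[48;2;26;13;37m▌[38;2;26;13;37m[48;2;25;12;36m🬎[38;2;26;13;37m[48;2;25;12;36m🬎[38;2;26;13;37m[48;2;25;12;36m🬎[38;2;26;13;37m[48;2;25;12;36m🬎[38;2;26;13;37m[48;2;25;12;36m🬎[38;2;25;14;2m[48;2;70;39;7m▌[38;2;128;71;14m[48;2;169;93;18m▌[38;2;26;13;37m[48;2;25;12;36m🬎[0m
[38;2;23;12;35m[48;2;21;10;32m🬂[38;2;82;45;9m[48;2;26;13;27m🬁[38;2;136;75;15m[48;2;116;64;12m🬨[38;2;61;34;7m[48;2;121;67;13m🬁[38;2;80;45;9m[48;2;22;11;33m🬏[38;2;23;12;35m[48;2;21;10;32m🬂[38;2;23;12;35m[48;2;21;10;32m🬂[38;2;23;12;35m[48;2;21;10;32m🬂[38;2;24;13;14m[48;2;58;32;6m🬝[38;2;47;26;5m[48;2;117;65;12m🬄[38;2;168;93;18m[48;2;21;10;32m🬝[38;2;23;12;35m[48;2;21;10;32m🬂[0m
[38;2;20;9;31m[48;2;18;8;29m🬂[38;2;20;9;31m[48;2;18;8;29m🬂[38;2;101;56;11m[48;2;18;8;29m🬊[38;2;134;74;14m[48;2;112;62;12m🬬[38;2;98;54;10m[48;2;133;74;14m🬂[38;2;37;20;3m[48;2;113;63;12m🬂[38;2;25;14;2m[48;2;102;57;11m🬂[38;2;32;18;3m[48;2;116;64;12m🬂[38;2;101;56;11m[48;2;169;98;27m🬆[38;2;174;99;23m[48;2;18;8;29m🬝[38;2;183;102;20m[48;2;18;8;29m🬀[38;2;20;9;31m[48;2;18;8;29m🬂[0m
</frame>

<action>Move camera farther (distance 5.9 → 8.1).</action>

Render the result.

<frame>
[38;2;38;22;50m[48;2;35;20;47m🬂[38;2;38;22;50m[48;2;35;20;47m🬂[38;2;38;22;50m[48;2;35;20;47m🬂[38;2;38;22;50m[48;2;35;20;47m🬂[38;2;38;22;50m[48;2;35;20;47m🬂[38;2;38;22;50m[48;2;35;20;47m🬂[38;2;38;22;50m[48;2;35;20;47m🬂[38;2;38;22;50m[48;2;35;20;47m🬂[38;2;38;22;50m[48;2;35;20;47m🬂[38;2;38;22;50m[48;2;35;20;47m🬂[38;2;38;22;50m[48;2;35;20;47m🬂[38;2;38;22;50m[48;2;35;20;47m🬂[0m
[38;2;33;18;45m[48;2;32;17;43m🬎[38;2;33;18;45m[48;2;32;17;43m🬎[38;2;33;18;45m[48;2;32;17;43m🬎[38;2;33;18;45m[48;2;32;17;43m🬎[38;2;42;23;36m[48;2;143;79;16m🬎[38;2;34;19;46m[48;2;165;95;25m🬂[38;2;34;19;46m[48;2;144;80;16m🬂[38;2;34;19;46m[48;2;126;70;13m🬂[38;2;136;75;15m[48;2;33;18;45m🬏[38;2;33;18;45m[48;2;32;17;43m🬎[38;2;33;18;45m[48;2;32;17;43m🬎[38;2;33;18;45m[48;2;32;17;43m🬎[0m
[38;2;29;16;41m[48;2;28;15;40m🬎[38;2;29;16;41m[48;2;28;15;40m🬎[38;2;29;16;41m[48;2;28;15;40m🬎[38;2;41;23;23m[48;2;134;74;14m🬄[38;2;172;95;19m[48;2;28;15;40m🬕[38;2;124;69;14m[48;2;28;15;40m🬀[38;2;29;16;41m[48;2;28;15;40m🬎[38;2;81;45;9m[48;2;29;16;33m🬁[38;2;117;65;13m[48;2;43;24;4m🬨[38;2;151;84;16m[48;2;29;16;41m🬓[38;2;29;16;41m[48;2;28;15;40m🬎[38;2;29;16;41m[48;2;28;15;40m🬎[0m
[38;2;26;13;37m[48;2;25;12;36m🬎[38;2;26;13;37m[48;2;25;12;36m🬎[38;2;26;13;37m[48;2;25;12;36m🬎[38;2;151;84;17m[48;2;116;65;12m▐[38;2;102;56;11m[48;2;26;13;37m🬓[38;2;26;13;37m[48;2;25;12;36m🬎[38;2;26;13;37m[48;2;25;12;36m🬎[38;2;26;13;37m[48;2;25;12;36m🬎[38;2;25;14;14m[48;2;84;47;9m▌[38;2;158;87;17m[48;2;26;13;37m▌[38;2;26;13;37m[48;2;25;12;36m🬎[38;2;26;13;37m[48;2;25;12;36m🬎[0m
[38;2;23;12;35m[48;2;21;10;32m🬂[38;2;23;12;35m[48;2;21;10;32m🬂[38;2;23;12;35m[48;2;21;10;32m🬂[38;2;113;63;12m[48;2;33;17;23m🬊[38;2;59;33;6m[48;2;130;72;14m🬁[38;2;34;18;27m[48;2;119;66;13m🬎[38;2;22;11;34m[48;2;101;56;11m🬎[38;2;37;20;11m[48;2;134;74;14m🬎[38;2;69;38;7m[48;2;160;90;19m🬀[38;2;183;102;20m[48;2;21;10;33m🬀[38;2;23;12;35m[48;2;21;10;32m🬂[38;2;23;12;35m[48;2;21;10;32m🬂[0m
[38;2;20;9;31m[48;2;18;8;29m🬂[38;2;20;9;31m[48;2;18;8;29m🬂[38;2;20;9;31m[48;2;18;8;29m🬂[38;2;20;9;31m[48;2;18;8;29m🬂[38;2;132;73;14m[48;2;18;8;29m🬁[38;2;141;79;15m[48;2;18;8;29m🬊[38;2;151;84;16m[48;2;18;8;29m🬎[38;2;174;97;20m[48;2;18;8;29m🬂[38;2;20;9;31m[48;2;18;8;29m🬂[38;2;20;9;31m[48;2;18;8;29m🬂[38;2;20;9;31m[48;2;18;8;29m🬂[38;2;20;9;31m[48;2;18;8;29m🬂[0m
</frame>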